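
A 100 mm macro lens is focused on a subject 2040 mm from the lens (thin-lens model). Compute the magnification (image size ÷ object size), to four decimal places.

0.0515×

Thin lens: 1/f = 1/dₒ + 1/dᵢ → 1/dᵢ = 1/100 − 1/2040 = 0.0095098 mm⁻¹, so dᵢ ≈ 105.1546 mm.
Magnification m = dᵢ/dₒ = 105.1546/2040 ≈ 0.05155.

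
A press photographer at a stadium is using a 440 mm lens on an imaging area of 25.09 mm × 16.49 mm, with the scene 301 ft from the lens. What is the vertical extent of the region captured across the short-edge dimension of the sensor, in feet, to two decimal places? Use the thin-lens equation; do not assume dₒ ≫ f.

dₒ: 301 ft × 304.8 mm/ft = 91744.80 mm.
Similar triangles through the lens centre give W/dₒ = h/dᵢ; with 1/f = 1/dₒ + 1/dᵢ this gives W = h·(dₒ − f)/f.
W = 16.49 mm × (91744.8 − 440) / 440 = 16.49 × 207.5109 ≈ 3421.855 mm = 3421.855/304.8 ft = 11.2266 ft.

11.23 ft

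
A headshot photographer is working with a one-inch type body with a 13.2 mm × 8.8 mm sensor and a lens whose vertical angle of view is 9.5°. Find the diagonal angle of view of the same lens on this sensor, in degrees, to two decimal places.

From the vertical AOV: f = 8.8 / (2·tan(4.75°)) = 8.8 / 0.16619 ≈ 52.9523 mm.
Sensor diagonal = √(13.2² + 8.8²) = √251.6800 ≈ 15.8644 mm.
Diagonal AOV = 2·arctan(15.8644 / (2 × 52.9523)) = 2·arctan(0.14980) ≈ 17.0390°.

17.04°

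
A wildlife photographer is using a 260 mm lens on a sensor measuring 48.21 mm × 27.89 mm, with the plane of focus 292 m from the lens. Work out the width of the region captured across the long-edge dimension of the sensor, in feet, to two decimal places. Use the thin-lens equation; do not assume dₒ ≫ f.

dₒ: 292 m = 292000 mm.
Similar triangles through the lens centre give W/dₒ = w/dᵢ; with 1/f = 1/dₒ + 1/dᵢ this gives W = w·(dₒ − f)/f.
W = 48.21 mm × (292000 − 260) / 260 = 48.21 × 1122.0769 ≈ 54095.328 mm = 54095.328/304.8 ft = 177.478 ft.

177.48 ft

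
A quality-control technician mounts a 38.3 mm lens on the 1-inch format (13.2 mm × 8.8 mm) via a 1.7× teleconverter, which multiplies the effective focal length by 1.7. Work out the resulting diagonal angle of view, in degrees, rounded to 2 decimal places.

Effective focal length f = 38.3 × 1.7 = 65.11 mm.
Sensor diagonal = √(13.2² + 8.8²) = √251.6800 ≈ 15.8644 mm.
α = 2·arctan(15.864 / (2 × 65.11)) = 2·arctan(0.12183) ≈ 13.8920°.

13.89°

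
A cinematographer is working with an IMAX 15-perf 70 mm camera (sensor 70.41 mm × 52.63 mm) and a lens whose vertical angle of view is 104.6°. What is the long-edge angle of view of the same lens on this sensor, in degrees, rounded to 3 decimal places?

119.968°

From the vertical AOV: f = 52.63 / (2·tan(52.3°)) = 52.63 / 2.58770 ≈ 20.3385 mm.
Long-edge AOV = 2·arctan(70.41 / (2 × 20.3385)) = 2·arctan(1.73095) ≈ 119.9684°.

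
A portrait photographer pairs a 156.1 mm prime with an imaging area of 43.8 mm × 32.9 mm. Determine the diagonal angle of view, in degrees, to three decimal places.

Sensor diagonal = √(43.8² + 32.9²) = √3000.8500 ≈ 54.7800 mm.
Angle of view α = 2·arctan(d/2f) with d = 54.7800 mm and f = 156.1 mm.
d/2f = 0.17546; arctan(0.17546) ≈ 9.9521°, so α ≈ 19.9041°.

19.904°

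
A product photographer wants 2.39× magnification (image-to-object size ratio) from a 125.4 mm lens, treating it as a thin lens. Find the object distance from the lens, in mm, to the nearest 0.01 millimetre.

With m = dᵢ/dₒ and 1/f = 1/dₒ + 1/dᵢ, substituting dᵢ = m·dₒ gives 1/f = (1 + 1/m)/dₒ, hence dₒ = f·(1 + 1/m).
dₒ = 125.4 × (1 + 1/2.39) = 125.4 × 1.41841 ≈ 177.869 mm.

177.87 mm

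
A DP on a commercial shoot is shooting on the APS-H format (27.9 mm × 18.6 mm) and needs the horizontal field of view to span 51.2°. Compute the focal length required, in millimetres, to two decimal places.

From α = 2·arctan(w/2f) we get f = w / (2·tan(α/2)).
With w = 27.9 mm and α/2 = 25.6°, tan(α/2) ≈ 0.47912, so f ≈ 27.9 / 0.95824 ≈ 29.1159 mm.

29.12 mm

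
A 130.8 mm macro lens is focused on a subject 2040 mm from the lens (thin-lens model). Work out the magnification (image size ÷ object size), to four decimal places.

Thin lens: 1/f = 1/dₒ + 1/dᵢ → 1/dᵢ = 1/130.8 − 1/2040 = 0.0071551 mm⁻¹, so dᵢ ≈ 139.7612 mm.
Magnification m = dᵢ/dₒ = 139.7612/2040 ≈ 0.06851.

0.0685×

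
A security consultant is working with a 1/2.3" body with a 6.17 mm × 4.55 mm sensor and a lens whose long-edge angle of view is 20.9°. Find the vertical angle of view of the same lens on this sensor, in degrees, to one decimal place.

From the long-edge AOV: f = 6.17 / (2·tan(10.45°)) = 6.17 / 0.36887 ≈ 16.7266 mm.
Vertical AOV = 2·arctan(4.55 / (2 × 16.7266)) = 2·arctan(0.13601) ≈ 15.4906°.

15.5°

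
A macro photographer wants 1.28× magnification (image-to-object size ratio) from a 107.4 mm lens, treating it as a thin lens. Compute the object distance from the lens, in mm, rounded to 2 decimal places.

With m = dᵢ/dₒ and 1/f = 1/dₒ + 1/dᵢ, substituting dᵢ = m·dₒ gives 1/f = (1 + 1/m)/dₒ, hence dₒ = f·(1 + 1/m).
dₒ = 107.4 × (1 + 1/1.28) = 107.4 × 1.78125 ≈ 191.306 mm.

191.31 mm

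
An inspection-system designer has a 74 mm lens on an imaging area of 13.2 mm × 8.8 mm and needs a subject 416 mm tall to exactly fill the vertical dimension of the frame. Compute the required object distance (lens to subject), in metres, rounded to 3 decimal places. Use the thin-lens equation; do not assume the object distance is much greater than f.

Magnification m = h/W = dᵢ/dₒ; combined with 1/f = 1/dₒ + 1/dᵢ this gives dₒ = f·(1 + W/h).
dₒ = 74 mm × (1 + 416/8.8) = 74 × 48.2727 ≈ 3572.182 mm = 3.57218 m.

3.572 m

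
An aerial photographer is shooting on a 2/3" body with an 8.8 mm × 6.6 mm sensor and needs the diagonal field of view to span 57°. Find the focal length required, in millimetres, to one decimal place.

10.1 mm

Sensor diagonal = √(8.8² + 6.6²) = √121.0000 ≈ 11.0000 mm.
From α = 2·arctan(d/2f) we get f = d / (2·tan(α/2)).
With d = 11.0000 mm and α/2 = 28.5°, tan(α/2) ≈ 0.54296, so f ≈ 11.0000 / 1.08591 ≈ 10.1297 mm.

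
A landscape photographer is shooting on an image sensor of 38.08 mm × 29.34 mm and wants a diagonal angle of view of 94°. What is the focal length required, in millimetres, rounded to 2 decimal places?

22.41 mm

Sensor diagonal = √(38.08² + 29.34²) = √2310.9220 ≈ 48.0721 mm.
From α = 2·arctan(d/2f) we get f = d / (2·tan(α/2)).
With d = 48.0721 mm and α/2 = 47°, tan(α/2) ≈ 1.07237, so f ≈ 48.0721 / 2.14474 ≈ 22.4140 mm.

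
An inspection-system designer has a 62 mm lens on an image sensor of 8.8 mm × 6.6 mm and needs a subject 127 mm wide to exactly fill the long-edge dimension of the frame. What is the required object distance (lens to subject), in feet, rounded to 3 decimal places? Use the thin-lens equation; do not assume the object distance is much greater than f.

3.139 ft

Magnification m = w/W = dᵢ/dₒ; combined with 1/f = 1/dₒ + 1/dᵢ this gives dₒ = f·(1 + W/w).
dₒ = 62 mm × (1 + 127/8.8) = 62 × 15.4318 ≈ 956.773 mm = 956.773/304.8 ft = 3.13902 ft.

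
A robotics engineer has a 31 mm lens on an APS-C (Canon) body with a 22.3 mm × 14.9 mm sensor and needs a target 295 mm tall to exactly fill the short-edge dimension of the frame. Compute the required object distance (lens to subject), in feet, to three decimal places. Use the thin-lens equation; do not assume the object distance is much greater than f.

Magnification m = h/W = dᵢ/dₒ; combined with 1/f = 1/dₒ + 1/dᵢ this gives dₒ = f·(1 + W/h).
dₒ = 31 mm × (1 + 295/14.9) = 31 × 20.7987 ≈ 644.758 mm = 644.758/304.8 ft = 2.11535 ft.

2.115 ft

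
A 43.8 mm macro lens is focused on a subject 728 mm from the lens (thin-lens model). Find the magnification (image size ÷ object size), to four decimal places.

Thin lens: 1/f = 1/dₒ + 1/dᵢ → 1/dᵢ = 1/43.8 − 1/728 = 0.0214574 mm⁻¹, so dᵢ ≈ 46.6039 mm.
Magnification m = dᵢ/dₒ = 46.6039/728 ≈ 0.06402.

0.0640×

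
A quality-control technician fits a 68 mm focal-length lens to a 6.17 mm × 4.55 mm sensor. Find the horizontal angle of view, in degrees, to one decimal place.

5.2°

Angle of view α = 2·arctan(w/2f) with w = 6.17 mm and f = 68 mm.
w/2f = 0.04537; arctan(0.04537) ≈ 2.5976°, so α ≈ 5.1952°.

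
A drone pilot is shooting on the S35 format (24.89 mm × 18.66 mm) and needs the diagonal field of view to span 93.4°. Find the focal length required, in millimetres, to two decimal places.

Sensor diagonal = √(24.89² + 18.66²) = √967.7077 ≈ 31.1080 mm.
From α = 2·arctan(d/2f) we get f = d / (2·tan(α/2)).
With d = 31.1080 mm and α/2 = 46.7°, tan(α/2) ≈ 1.06117, so f ≈ 31.1080 / 2.12235 ≈ 14.6573 mm.

14.66 mm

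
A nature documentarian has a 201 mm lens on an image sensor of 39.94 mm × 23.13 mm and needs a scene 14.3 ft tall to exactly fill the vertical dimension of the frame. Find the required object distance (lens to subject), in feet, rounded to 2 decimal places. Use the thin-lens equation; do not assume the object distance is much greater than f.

124.93 ft

W: 14.3 ft × 304.8 mm/ft = 4358.64 mm.
Magnification m = h/W = dᵢ/dₒ; combined with 1/f = 1/dₒ + 1/dᵢ this gives dₒ = f·(1 + W/h).
dₒ = 201 mm × (1 + 4358.64/23.13) = 201 × 189.4410 ≈ 38077.637 mm = 38077.637/304.8 ft = 124.927 ft.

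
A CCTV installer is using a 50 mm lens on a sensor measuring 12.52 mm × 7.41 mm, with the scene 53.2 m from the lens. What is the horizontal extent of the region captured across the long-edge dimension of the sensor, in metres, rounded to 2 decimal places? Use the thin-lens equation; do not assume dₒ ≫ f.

13.31 m

dₒ: 53.2 m = 53200 mm.
Similar triangles through the lens centre give W/dₒ = w/dᵢ; with 1/f = 1/dₒ + 1/dᵢ this gives W = w·(dₒ − f)/f.
W = 12.52 mm × (53200 − 50) / 50 = 12.52 × 1063.0000 ≈ 13308.760 mm = 13.3088 m.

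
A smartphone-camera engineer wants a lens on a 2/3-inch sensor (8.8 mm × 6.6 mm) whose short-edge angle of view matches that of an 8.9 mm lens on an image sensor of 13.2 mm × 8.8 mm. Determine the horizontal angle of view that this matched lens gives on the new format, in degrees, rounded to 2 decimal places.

66.78°

Equal short-edge AOV ⇒ f₂ = f₁ · 6.6/8.8 = 8.9 × 0.75000 ≈ 6.6750 mm.
Horizontal AOV on the new format = 2·arctan(8.8 / (2 × 6.6750)) = 2·arctan(0.65918) ≈ 66.7838°.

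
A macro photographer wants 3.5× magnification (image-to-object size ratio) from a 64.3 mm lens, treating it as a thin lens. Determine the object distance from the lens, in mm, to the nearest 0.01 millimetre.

82.67 mm

With m = dᵢ/dₒ and 1/f = 1/dₒ + 1/dᵢ, substituting dᵢ = m·dₒ gives 1/f = (1 + 1/m)/dₒ, hence dₒ = f·(1 + 1/m).
dₒ = 64.3 × (1 + 1/3.5) = 64.3 × 1.28571 ≈ 82.671 mm.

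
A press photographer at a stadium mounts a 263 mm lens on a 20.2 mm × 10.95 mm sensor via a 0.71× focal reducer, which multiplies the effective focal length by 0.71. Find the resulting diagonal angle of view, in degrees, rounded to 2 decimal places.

Effective focal length f = 263 × 0.71 = 186.73 mm.
Sensor diagonal = √(20.2² + 10.95²) = √527.9425 ≈ 22.9770 mm.
α = 2·arctan(22.977 / (2 × 186.73)) = 2·arctan(0.06152) ≈ 7.0413°.

7.04°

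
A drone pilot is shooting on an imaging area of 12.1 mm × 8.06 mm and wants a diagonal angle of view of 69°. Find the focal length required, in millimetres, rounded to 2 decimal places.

Sensor diagonal = √(12.1² + 8.06²) = √211.3736 ≈ 14.5387 mm.
From α = 2·arctan(d/2f) we get f = d / (2·tan(α/2)).
With d = 14.5387 mm and α/2 = 34.5°, tan(α/2) ≈ 0.68728, so f ≈ 14.5387 / 1.37456 ≈ 10.5770 mm.

10.58 mm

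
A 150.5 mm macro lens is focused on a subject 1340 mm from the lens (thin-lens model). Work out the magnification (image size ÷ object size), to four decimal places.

Thin lens: 1/f = 1/dₒ + 1/dᵢ → 1/dᵢ = 1/150.5 − 1/1340 = 0.0058982 mm⁻¹, so dᵢ ≈ 169.5418 mm.
Magnification m = dᵢ/dₒ = 169.5418/1340 ≈ 0.12652.

0.1265×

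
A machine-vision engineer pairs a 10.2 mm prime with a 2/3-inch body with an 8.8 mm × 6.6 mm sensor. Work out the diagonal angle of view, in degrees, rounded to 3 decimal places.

Sensor diagonal = √(8.8² + 6.6²) = √121.0000 ≈ 11.0000 mm.
Angle of view α = 2·arctan(d/2f) with d = 11.0000 mm and f = 10.2 mm.
d/2f = 0.53922; arctan(0.53922) ≈ 28.3342°, so α ≈ 56.6685°.

56.668°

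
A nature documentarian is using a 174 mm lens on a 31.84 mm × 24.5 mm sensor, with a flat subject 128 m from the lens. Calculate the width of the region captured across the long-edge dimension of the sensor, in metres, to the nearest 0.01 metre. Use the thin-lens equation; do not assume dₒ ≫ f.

23.39 m

dₒ: 128 m = 128000 mm.
Similar triangles through the lens centre give W/dₒ = w/dᵢ; with 1/f = 1/dₒ + 1/dᵢ this gives W = w·(dₒ − f)/f.
W = 31.84 mm × (128000 − 174) / 174 = 31.84 × 734.6322 ≈ 23390.689 mm = 23.3907 m.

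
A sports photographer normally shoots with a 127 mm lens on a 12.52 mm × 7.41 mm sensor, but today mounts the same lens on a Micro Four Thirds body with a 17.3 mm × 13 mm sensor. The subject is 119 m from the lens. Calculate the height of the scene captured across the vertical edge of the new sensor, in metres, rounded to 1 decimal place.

The focal length stays 127 mm; the relevant sensor dimension is now h = 13 mm. Object distance dₒ = 119 m = 119000 mm.
Thin-lens field height W = h·(dₒ − f)/f = 13 × (119000 − 127)/127 ≈ 12168.102 mm = 12.1681 m.

12.2 m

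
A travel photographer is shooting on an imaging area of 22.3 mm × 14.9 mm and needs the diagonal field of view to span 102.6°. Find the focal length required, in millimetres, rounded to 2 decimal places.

Sensor diagonal = √(22.3² + 14.9²) = √719.3000 ≈ 26.8198 mm.
From α = 2·arctan(d/2f) we get f = d / (2·tan(α/2)).
With d = 26.8198 mm and α/2 = 51.3°, tan(α/2) ≈ 1.24820, so f ≈ 26.8198 / 2.49641 ≈ 10.7433 mm.

10.74 mm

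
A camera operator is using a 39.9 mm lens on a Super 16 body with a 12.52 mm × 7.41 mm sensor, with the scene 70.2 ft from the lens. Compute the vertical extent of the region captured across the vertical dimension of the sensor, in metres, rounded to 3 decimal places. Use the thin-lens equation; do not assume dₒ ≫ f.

3.966 m

dₒ: 70.2 ft × 304.8 mm/ft = 21396.96 mm.
Similar triangles through the lens centre give W/dₒ = h/dᵢ; with 1/f = 1/dₒ + 1/dᵢ this gives W = h·(dₒ − f)/f.
W = 7.41 mm × (21397 − 39.9) / 39.9 = 7.41 × 535.2646 ≈ 3966.311 mm = 3.96631 m.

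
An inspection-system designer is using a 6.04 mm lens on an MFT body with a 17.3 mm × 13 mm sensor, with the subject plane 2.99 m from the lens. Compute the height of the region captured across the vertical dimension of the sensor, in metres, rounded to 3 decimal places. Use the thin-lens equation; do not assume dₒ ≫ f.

dₒ: 2.99 m = 2990 mm.
Similar triangles through the lens centre give W/dₒ = h/dᵢ; with 1/f = 1/dₒ + 1/dᵢ this gives W = h·(dₒ − f)/f.
W = 13 mm × (2990 − 6.04) / 6.04 = 13 × 494.0331 ≈ 6422.430 mm = 6.42243 m.

6.422 m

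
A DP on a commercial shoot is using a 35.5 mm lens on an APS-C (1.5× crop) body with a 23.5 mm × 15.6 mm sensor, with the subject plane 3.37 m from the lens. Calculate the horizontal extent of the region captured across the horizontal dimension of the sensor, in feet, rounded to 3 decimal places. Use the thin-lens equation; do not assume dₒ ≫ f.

dₒ: 3.37 m = 3370 mm.
Similar triangles through the lens centre give W/dₒ = w/dᵢ; with 1/f = 1/dₒ + 1/dᵢ this gives W = w·(dₒ − f)/f.
W = 23.5 mm × (3370 − 35.5) / 35.5 = 23.5 × 93.9296 ≈ 2207.345 mm = 2207.345/304.8 ft = 7.24195 ft.

7.242 ft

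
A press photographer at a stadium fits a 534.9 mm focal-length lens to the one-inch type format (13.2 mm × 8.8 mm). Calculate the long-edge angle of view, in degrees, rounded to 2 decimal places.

1.41°

Angle of view α = 2·arctan(w/2f) with w = 13.2 mm and f = 534.9 mm.
w/2f = 0.01234; arctan(0.01234) ≈ 0.7069°, so α ≈ 1.4138°.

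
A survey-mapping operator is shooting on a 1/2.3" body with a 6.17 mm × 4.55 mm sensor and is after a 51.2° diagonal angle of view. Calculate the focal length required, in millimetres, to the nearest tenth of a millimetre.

Sensor diagonal = √(6.17² + 4.55²) = √58.7714 ≈ 7.6663 mm.
From α = 2·arctan(d/2f) we get f = d / (2·tan(α/2)).
With d = 7.6663 mm and α/2 = 25.6°, tan(α/2) ≈ 0.47912, so f ≈ 7.6663 / 0.95824 ≈ 8.0003 mm.

8.0 mm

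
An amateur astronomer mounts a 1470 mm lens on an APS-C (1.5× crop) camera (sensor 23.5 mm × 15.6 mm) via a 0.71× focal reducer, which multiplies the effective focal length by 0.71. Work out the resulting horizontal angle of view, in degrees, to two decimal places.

1.29°

Effective focal length f = 1470 × 0.71 = 1043.7 mm.
α = 2·arctan(23.5 / (2 × 1043.7)) = 2·arctan(0.01126) ≈ 1.2900°.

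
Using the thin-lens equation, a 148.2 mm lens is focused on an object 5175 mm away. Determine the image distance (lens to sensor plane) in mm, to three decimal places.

1/dᵢ = 1/f − 1/dₒ = 1/148.2 − 1/5175 = 0.0065544 mm⁻¹.
dᵢ = 1/0.0065544 ≈ 152.5692 mm.

152.569 mm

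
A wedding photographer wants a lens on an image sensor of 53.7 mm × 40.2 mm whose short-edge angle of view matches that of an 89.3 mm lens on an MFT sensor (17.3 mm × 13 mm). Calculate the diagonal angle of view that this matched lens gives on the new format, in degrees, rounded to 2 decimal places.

13.85°

Equal short-edge AOV ⇒ f₂ = f₁ · 40.2/13 = 89.3 × 3.09231 ≈ 276.1431 mm.
Sensor diagonal = √(53.7² + 40.2²) = √4499.7300 ≈ 67.0800 mm.
Diagonal AOV on the new format = 2·arctan(67.0800 / (2 × 276.1431)) = 2·arctan(0.12146) ≈ 13.8503°.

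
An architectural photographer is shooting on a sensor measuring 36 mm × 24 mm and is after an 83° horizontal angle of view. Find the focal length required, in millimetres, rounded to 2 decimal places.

20.35 mm

From α = 2·arctan(w/2f) we get f = w / (2·tan(α/2)).
With w = 36 mm and α/2 = 41.5°, tan(α/2) ≈ 0.88473, so f ≈ 36 / 1.76945 ≈ 20.3453 mm.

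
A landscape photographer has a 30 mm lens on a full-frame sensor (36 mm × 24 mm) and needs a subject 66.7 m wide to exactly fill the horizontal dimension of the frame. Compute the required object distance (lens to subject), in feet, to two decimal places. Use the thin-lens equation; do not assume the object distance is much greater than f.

W: 66.7 m = 66700 mm.
Magnification m = w/W = dᵢ/dₒ; combined with 1/f = 1/dₒ + 1/dᵢ this gives dₒ = f·(1 + W/w).
dₒ = 30 mm × (1 + 66700/36) = 30 × 1853.7778 ≈ 55613.333 mm = 55613.333/304.8 ft = 182.458 ft.

182.46 ft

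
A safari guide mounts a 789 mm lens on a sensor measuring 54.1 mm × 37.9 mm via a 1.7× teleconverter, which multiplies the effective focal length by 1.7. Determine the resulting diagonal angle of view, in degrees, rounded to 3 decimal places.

Effective focal length f = 789 × 1.7 = 1341.3 mm.
Sensor diagonal = √(54.1² + 37.9²) = √4363.2200 ≈ 66.0547 mm.
α = 2·arctan(66.055 / (2 × 1341.3)) = 2·arctan(0.02462) ≈ 2.8211°.

2.821°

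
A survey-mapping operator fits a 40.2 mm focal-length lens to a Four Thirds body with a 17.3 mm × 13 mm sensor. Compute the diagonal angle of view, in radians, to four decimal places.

Sensor diagonal = √(17.3² + 13²) = √468.2900 ≈ 21.6400 mm.
Angle of view α = 2·arctan(d/2f) with d = 21.6400 mm and f = 40.2 mm.
d/2f = 0.26915; arctan(0.26915) ≈ 0.2629 rad, so α ≈ 0.5258 rad.

0.5258 rad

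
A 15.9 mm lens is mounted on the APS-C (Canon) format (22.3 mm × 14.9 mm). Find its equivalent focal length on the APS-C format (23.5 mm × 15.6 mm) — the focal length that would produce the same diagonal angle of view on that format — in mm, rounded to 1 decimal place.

16.7 mm

Sensor diagonal = √(22.3² + 14.9²) = √719.3000 ≈ 26.8198 mm.
Sensor diagonal = √(23.5² + 15.6²) = √795.6100 ≈ 28.2066 mm.
Equal angle of view means equal diagonal/f ratio, so f₂ = f₁ · (diagonal₂/diagonal₁) = 15.9 × 28.2066/26.8198.
f₂ = 15.9 × 1.05171 ≈ 16.722 mm.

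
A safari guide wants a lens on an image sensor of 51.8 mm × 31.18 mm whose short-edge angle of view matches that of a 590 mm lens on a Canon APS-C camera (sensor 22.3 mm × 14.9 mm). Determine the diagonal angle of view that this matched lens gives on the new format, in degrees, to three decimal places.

Equal short-edge AOV ⇒ f₂ = f₁ · 31.18/14.9 = 590 × 2.09262 ≈ 1234.6443 mm.
Sensor diagonal = √(51.8² + 31.18²) = √3655.4324 ≈ 60.4602 mm.
Diagonal AOV on the new format = 2·arctan(60.4602 / (2 × 1234.6443)) = 2·arctan(0.02448) ≈ 2.8052°.

2.805°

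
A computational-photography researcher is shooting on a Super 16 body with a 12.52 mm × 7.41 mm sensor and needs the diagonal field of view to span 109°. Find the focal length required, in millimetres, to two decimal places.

Sensor diagonal = √(12.52² + 7.41²) = √211.6585 ≈ 14.5485 mm.
From α = 2·arctan(d/2f) we get f = d / (2·tan(α/2)).
With d = 14.5485 mm and α/2 = 54.5°, tan(α/2) ≈ 1.40195, so f ≈ 14.5485 / 2.80390 ≈ 5.1887 mm.

5.19 mm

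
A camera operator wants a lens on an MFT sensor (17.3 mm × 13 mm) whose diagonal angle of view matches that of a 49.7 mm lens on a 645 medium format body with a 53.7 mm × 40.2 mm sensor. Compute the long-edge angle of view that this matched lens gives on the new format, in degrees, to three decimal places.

Sensor diagonal = √(53.7² + 40.2²) = √4499.7300 ≈ 67.0800 mm.
Sensor diagonal = √(17.3² + 13²) = √468.2900 ≈ 21.6400 mm.
Equal diagonal AOV ⇒ f₂ = f₁ · 21.6400/67.0800 = 49.7 × 0.32260 ≈ 16.0332 mm.
Long-edge AOV on the new format = 2·arctan(17.3 / (2 × 16.0332)) = 2·arctan(0.53951) ≈ 56.6942°.

56.694°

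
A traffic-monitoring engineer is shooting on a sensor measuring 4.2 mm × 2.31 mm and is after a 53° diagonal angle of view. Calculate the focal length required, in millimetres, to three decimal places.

4.807 mm

Sensor diagonal = √(4.2² + 2.31²) = √22.9761 ≈ 4.7933 mm.
From α = 2·arctan(d/2f) we get f = d / (2·tan(α/2)).
With d = 4.7933 mm and α/2 = 26.5°, tan(α/2) ≈ 0.49858, so f ≈ 4.7933 / 0.99716 ≈ 4.8070 mm.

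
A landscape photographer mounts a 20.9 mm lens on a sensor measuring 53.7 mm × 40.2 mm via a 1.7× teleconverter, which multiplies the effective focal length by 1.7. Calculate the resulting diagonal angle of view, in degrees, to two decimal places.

Effective focal length f = 20.9 × 1.7 = 35.53 mm.
Sensor diagonal = √(53.7² + 40.2²) = √4499.7300 ≈ 67.0800 mm.
α = 2·arctan(67.080 / (2 × 35.53)) = 2·arctan(0.94399) ≈ 86.6994°.

86.70°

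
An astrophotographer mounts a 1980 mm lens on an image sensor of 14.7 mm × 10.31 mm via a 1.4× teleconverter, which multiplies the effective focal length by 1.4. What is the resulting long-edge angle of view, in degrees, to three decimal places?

Effective focal length f = 1980 × 1.4 = 2772 mm.
α = 2·arctan(14.7 / (2 × 2772)) = 2·arctan(0.00265) ≈ 0.3038°.

0.304°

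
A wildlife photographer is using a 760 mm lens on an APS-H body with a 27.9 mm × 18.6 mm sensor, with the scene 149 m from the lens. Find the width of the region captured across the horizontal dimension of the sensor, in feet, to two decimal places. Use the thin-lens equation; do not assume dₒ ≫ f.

17.85 ft

dₒ: 149 m = 149000 mm.
Similar triangles through the lens centre give W/dₒ = w/dᵢ; with 1/f = 1/dₒ + 1/dᵢ this gives W = w·(dₒ − f)/f.
W = 27.9 mm × (149000 − 760) / 760 = 27.9 × 195.0526 ≈ 5441.968 mm = 5441.968/304.8 ft = 17.8542 ft.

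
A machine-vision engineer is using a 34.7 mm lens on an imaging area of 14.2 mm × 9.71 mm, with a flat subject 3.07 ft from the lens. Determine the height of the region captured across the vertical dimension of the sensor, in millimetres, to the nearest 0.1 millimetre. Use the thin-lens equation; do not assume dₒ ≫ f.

252.1 mm

dₒ: 3.07 ft × 304.8 mm/ft = 935.74 mm.
Similar triangles through the lens centre give W/dₒ = h/dᵢ; with 1/f = 1/dₒ + 1/dᵢ this gives W = h·(dₒ − f)/f.
W = 9.71 mm × (935.736 − 34.7) / 34.7 = 9.71 × 25.9665 ≈ 252.134 mm.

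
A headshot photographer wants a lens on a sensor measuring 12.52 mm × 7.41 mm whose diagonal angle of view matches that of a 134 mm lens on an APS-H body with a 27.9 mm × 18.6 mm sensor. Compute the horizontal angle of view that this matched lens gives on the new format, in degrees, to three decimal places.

Sensor diagonal = √(27.9² + 18.6²) = √1124.3700 ≈ 33.5316 mm.
Sensor diagonal = √(12.52² + 7.41²) = √211.6585 ≈ 14.5485 mm.
Equal diagonal AOV ⇒ f₂ = f₁ · 14.5485/33.5316 = 134 × 0.43387 ≈ 58.1391 mm.
Horizontal AOV on the new format = 2·arctan(12.52 / (2 × 58.1391)) = 2·arctan(0.10767) ≈ 12.2910°.

12.291°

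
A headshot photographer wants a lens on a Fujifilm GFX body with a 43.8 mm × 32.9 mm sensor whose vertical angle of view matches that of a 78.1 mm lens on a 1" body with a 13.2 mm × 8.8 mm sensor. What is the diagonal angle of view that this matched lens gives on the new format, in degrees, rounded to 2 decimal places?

10.72°

Equal vertical AOV ⇒ f₂ = f₁ · 32.9/8.8 = 78.1 × 3.73864 ≈ 291.9875 mm.
Sensor diagonal = √(43.8² + 32.9²) = √3000.8500 ≈ 54.7800 mm.
Diagonal AOV on the new format = 2·arctan(54.7800 / (2 × 291.9875)) = 2·arctan(0.09381) ≈ 10.7179°.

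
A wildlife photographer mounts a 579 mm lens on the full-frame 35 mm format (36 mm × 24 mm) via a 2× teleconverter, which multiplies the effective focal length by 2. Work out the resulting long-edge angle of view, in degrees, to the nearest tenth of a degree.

Effective focal length f = 579 × 2 = 1158 mm.
α = 2·arctan(36 / (2 × 1158)) = 2·arctan(0.01554) ≈ 1.7811°.

1.8°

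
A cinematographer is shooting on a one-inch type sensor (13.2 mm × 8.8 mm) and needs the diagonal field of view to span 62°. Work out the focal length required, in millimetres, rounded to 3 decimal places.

13.201 mm

Sensor diagonal = √(13.2² + 8.8²) = √251.6800 ≈ 15.8644 mm.
From α = 2·arctan(d/2f) we get f = d / (2·tan(α/2)).
With d = 15.8644 mm and α/2 = 31°, tan(α/2) ≈ 0.60086, so f ≈ 15.8644 / 1.20172 ≈ 13.2014 mm.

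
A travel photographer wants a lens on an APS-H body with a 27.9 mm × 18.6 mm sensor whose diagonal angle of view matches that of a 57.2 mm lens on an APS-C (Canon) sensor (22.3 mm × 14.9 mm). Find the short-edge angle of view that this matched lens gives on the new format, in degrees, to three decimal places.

14.819°

Sensor diagonal = √(22.3² + 14.9²) = √719.3000 ≈ 26.8198 mm.
Sensor diagonal = √(27.9² + 18.6²) = √1124.3700 ≈ 33.5316 mm.
Equal diagonal AOV ⇒ f₂ = f₁ · 33.5316/26.8198 = 57.2 × 1.25026 ≈ 71.5147 mm.
Short-edge AOV on the new format = 2·arctan(18.6 / (2 × 71.5147)) = 2·arctan(0.13004) ≈ 14.8187°.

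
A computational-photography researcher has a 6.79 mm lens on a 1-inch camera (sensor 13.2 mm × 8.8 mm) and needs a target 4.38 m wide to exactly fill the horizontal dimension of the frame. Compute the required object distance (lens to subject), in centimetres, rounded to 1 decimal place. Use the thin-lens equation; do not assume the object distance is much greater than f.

226.0 cm

W: 4.38 m = 4380 mm.
Magnification m = w/W = dᵢ/dₒ; combined with 1/f = 1/dₒ + 1/dᵢ this gives dₒ = f·(1 + W/w).
dₒ = 6.79 mm × (1 + 4380/13.2) = 6.79 × 332.8182 ≈ 2259.835 mm = 225.984 cm.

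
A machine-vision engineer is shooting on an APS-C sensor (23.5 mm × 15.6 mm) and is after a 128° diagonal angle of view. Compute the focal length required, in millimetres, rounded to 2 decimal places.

6.88 mm

Sensor diagonal = √(23.5² + 15.6²) = √795.6100 ≈ 28.2066 mm.
From α = 2·arctan(d/2f) we get f = d / (2·tan(α/2)).
With d = 28.2066 mm and α/2 = 64°, tan(α/2) ≈ 2.05030, so f ≈ 28.2066 / 4.10061 ≈ 6.8786 mm.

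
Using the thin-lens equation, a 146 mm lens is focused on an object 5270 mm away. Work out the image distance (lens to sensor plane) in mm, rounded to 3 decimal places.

1/dᵢ = 1/f − 1/dₒ = 1/146 − 1/5270 = 0.0066596 mm⁻¹.
dᵢ = 1/0.0066596 ≈ 150.1600 mm.

150.160 mm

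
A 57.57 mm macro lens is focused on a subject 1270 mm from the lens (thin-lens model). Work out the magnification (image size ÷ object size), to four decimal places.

0.0475×

Thin lens: 1/f = 1/dₒ + 1/dᵢ → 1/dᵢ = 1/57.57 − 1/1270 = 0.0165828 mm⁻¹, so dᵢ ≈ 60.3036 mm.
Magnification m = dᵢ/dₒ = 60.3036/1270 ≈ 0.04748.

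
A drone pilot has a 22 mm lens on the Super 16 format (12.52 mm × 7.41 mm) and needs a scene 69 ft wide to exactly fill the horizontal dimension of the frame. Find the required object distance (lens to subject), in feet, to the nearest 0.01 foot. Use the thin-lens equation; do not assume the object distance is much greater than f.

121.32 ft

W: 69 ft × 304.8 mm/ft = 21031.20 mm.
Magnification m = w/W = dᵢ/dₒ; combined with 1/f = 1/dₒ + 1/dᵢ this gives dₒ = f·(1 + W/w).
dₒ = 22 mm × (1 + 21031.2/12.52) = 22 × 1680.8083 ≈ 36977.782 mm = 36977.782/304.8 ft = 121.318 ft.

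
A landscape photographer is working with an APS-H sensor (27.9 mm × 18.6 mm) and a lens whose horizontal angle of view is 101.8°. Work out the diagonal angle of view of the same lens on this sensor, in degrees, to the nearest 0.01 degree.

From the horizontal AOV: f = 27.9 / (2·tan(50.9°)) = 27.9 / 2.46100 ≈ 11.3369 mm.
Sensor diagonal = √(27.9² + 18.6²) = √1124.3700 ≈ 33.5316 mm.
Diagonal AOV = 2·arctan(33.5316 / (2 × 11.3369)) = 2·arctan(1.47888) ≈ 111.8678°.

111.87°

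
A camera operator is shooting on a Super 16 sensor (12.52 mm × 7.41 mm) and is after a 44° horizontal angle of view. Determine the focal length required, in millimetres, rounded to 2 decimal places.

From α = 2·arctan(w/2f) we get f = w / (2·tan(α/2)).
With w = 12.52 mm and α/2 = 22°, tan(α/2) ≈ 0.40403, so f ≈ 12.52 / 0.80805 ≈ 15.4940 mm.

15.49 mm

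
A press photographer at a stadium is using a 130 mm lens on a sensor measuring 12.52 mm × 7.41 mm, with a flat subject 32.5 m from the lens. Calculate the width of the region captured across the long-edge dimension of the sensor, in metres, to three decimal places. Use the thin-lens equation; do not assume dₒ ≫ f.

3.117 m

dₒ: 32.5 m = 32500 mm.
Similar triangles through the lens centre give W/dₒ = w/dᵢ; with 1/f = 1/dₒ + 1/dᵢ this gives W = w·(dₒ − f)/f.
W = 12.52 mm × (32500 − 130) / 130 = 12.52 × 249.0000 ≈ 3117.480 mm = 3.11748 m.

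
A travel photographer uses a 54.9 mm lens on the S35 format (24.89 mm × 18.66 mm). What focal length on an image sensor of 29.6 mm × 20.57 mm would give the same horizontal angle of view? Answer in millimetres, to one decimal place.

65.3 mm

Equal angle of view means equal width/f ratio, so f₂ = f₁ · (width₂/width₁) = 54.9 × 29.6/24.89.
f₂ = 54.9 × 1.18923 ≈ 65.289 mm.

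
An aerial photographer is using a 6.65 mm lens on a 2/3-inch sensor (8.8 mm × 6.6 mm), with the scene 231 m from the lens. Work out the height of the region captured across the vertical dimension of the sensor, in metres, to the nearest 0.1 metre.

dₒ: 231 m = 231000 mm.
Similar triangles through the lens centre give W/dₒ = h/dᵢ; with 1/f = 1/dₒ + 1/dᵢ this gives W = h·(dₒ − f)/f.
W = 6.6 mm × (231000 − 6.65) / 6.65 = 6.6 × 34735.8421 ≈ 229256.558 mm = 229.257 m.

229.3 m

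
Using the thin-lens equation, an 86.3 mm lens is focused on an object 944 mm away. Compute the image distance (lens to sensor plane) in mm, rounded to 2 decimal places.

94.98 mm

1/dᵢ = 1/f − 1/dₒ = 1/86.3 − 1/944 = 0.0105282 mm⁻¹.
dᵢ = 1/0.0105282 ≈ 94.9833 mm.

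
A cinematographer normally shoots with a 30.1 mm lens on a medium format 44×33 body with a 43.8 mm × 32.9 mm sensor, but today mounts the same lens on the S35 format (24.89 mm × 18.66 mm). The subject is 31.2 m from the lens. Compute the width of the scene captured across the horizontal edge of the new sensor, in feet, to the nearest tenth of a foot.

84.6 ft

The focal length stays 30.1 mm; the relevant sensor dimension is now w = 24.89 mm. Object distance dₒ = 31.2 m = 31200 mm.
Thin-lens field width W = w·(dₒ − f)/f = 24.89 × (31200 − 30.1)/30.1 ≈ 25774.711 mm = 25774.711/304.8 ft = 84.5627 ft.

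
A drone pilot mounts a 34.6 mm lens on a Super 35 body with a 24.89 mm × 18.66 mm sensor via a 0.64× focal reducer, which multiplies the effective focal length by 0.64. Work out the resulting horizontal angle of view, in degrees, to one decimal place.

58.7°

Effective focal length f = 34.6 × 0.64 = 22.144 mm.
α = 2·arctan(24.89 / (2 × 22.144)) = 2·arctan(0.56200) ≈ 58.6723°.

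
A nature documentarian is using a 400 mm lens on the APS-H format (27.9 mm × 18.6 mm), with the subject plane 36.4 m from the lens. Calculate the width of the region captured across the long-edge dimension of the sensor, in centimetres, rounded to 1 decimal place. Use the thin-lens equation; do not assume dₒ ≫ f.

251.1 cm

dₒ: 36.4 m = 36400 mm.
Similar triangles through the lens centre give W/dₒ = w/dᵢ; with 1/f = 1/dₒ + 1/dᵢ this gives W = w·(dₒ − f)/f.
W = 27.9 mm × (36400 − 400) / 400 = 27.9 × 90.0000 ≈ 2511.000 mm = 251.1 cm.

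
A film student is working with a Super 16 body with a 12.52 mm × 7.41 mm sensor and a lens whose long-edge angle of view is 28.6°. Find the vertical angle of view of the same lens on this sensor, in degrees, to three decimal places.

17.158°

From the long-edge AOV: f = 12.52 / (2·tan(14.3°)) = 12.52 / 0.50979 ≈ 24.5590 mm.
Vertical AOV = 2·arctan(7.41 / (2 × 24.5590)) = 2·arctan(0.15086) ≈ 17.1581°.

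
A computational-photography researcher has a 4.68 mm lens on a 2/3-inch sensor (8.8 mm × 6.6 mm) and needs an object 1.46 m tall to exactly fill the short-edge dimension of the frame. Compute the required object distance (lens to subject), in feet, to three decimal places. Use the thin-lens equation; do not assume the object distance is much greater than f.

W: 1.46 m = 1460 mm.
Magnification m = h/W = dᵢ/dₒ; combined with 1/f = 1/dₒ + 1/dᵢ this gives dₒ = f·(1 + W/h).
dₒ = 4.68 mm × (1 + 1460/6.6) = 4.68 × 222.2121 ≈ 1039.953 mm = 1039.953/304.8 ft = 3.41192 ft.

3.412 ft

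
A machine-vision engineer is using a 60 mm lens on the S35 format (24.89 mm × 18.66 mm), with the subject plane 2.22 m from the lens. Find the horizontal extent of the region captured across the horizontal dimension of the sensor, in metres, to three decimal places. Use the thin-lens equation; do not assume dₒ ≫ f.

dₒ: 2.22 m = 2220 mm.
Similar triangles through the lens centre give W/dₒ = w/dᵢ; with 1/f = 1/dₒ + 1/dᵢ this gives W = w·(dₒ − f)/f.
W = 24.89 mm × (2220 − 60) / 60 = 24.89 × 36.0000 ≈ 896.040 mm = 0.89604 m.

0.896 m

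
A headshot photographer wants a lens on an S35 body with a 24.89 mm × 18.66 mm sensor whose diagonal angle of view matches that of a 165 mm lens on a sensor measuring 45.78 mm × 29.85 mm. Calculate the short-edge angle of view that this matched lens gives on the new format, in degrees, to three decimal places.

11.346°

Sensor diagonal = √(45.78² + 29.85²) = √2986.8309 ≈ 54.6519 mm.
Sensor diagonal = √(24.89² + 18.66²) = √967.7077 ≈ 31.1080 mm.
Equal diagonal AOV ⇒ f₂ = f₁ · 31.1080/54.6519 = 165 × 0.56920 ≈ 93.9184 mm.
Short-edge AOV on the new format = 2·arctan(18.66 / (2 × 93.9184)) = 2·arctan(0.09934) ≈ 11.3465°.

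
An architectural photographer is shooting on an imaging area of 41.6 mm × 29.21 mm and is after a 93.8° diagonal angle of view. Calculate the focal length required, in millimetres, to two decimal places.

Sensor diagonal = √(41.6² + 29.21²) = √2583.7841 ≈ 50.8309 mm.
From α = 2·arctan(d/2f) we get f = d / (2·tan(α/2)).
With d = 50.8309 mm and α/2 = 46.9°, tan(α/2) ≈ 1.06862, so f ≈ 50.8309 / 2.13725 ≈ 23.7834 mm.

23.78 mm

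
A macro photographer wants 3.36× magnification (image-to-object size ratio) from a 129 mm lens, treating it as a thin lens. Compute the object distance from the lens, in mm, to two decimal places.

With m = dᵢ/dₒ and 1/f = 1/dₒ + 1/dᵢ, substituting dᵢ = m·dₒ gives 1/f = (1 + 1/m)/dₒ, hence dₒ = f·(1 + 1/m).
dₒ = 129 × (1 + 1/3.36) = 129 × 1.29762 ≈ 167.393 mm.

167.39 mm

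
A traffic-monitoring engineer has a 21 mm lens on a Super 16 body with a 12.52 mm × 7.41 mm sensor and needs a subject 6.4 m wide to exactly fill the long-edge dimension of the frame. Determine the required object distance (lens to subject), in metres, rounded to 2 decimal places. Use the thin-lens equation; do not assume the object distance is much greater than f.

10.76 m

W: 6.4 m = 6400 mm.
Magnification m = w/W = dᵢ/dₒ; combined with 1/f = 1/dₒ + 1/dᵢ this gives dₒ = f·(1 + W/w).
dₒ = 21 mm × (1 + 6400/12.52) = 21 × 512.1821 ≈ 10755.824 mm = 10.7558 m.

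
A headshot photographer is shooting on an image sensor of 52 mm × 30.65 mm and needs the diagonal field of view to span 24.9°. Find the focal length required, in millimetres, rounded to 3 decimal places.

136.699 mm

Sensor diagonal = √(52² + 30.65²) = √3643.4225 ≈ 60.3608 mm.
From α = 2·arctan(d/2f) we get f = d / (2·tan(α/2)).
With d = 60.3608 mm and α/2 = 12.45°, tan(α/2) ≈ 0.22078, so f ≈ 60.3608 / 0.44156 ≈ 136.6994 mm.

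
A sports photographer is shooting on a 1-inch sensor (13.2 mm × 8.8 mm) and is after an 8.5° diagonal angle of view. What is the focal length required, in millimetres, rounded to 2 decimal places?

106.74 mm

Sensor diagonal = √(13.2² + 8.8²) = √251.6800 ≈ 15.8644 mm.
From α = 2·arctan(d/2f) we get f = d / (2·tan(α/2)).
With d = 15.8644 mm and α/2 = 4.25°, tan(α/2) ≈ 0.07431, so f ≈ 15.8644 / 0.14863 ≈ 106.7408 mm.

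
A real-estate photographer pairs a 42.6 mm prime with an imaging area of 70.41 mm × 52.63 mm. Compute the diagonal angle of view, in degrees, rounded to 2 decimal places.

91.79°

Sensor diagonal = √(70.41² + 52.63²) = √7727.4850 ≈ 87.9061 mm.
Angle of view α = 2·arctan(d/2f) with d = 87.9061 mm and f = 42.6 mm.
d/2f = 1.03176; arctan(1.03176) ≈ 45.8956°, so α ≈ 91.7912°.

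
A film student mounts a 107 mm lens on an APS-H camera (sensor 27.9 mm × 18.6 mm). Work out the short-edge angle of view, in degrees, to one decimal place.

Angle of view α = 2·arctan(h/2f) with h = 18.6 mm and f = 107 mm.
h/2f = 0.08692; arctan(0.08692) ≈ 4.9674°, so α ≈ 9.9349°.

9.9°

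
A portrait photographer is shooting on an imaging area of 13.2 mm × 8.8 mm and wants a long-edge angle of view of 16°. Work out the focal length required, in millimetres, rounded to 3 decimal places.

46.961 mm

From α = 2·arctan(w/2f) we get f = w / (2·tan(α/2)).
With w = 13.2 mm and α/2 = 8°, tan(α/2) ≈ 0.14054, so f ≈ 13.2 / 0.28108 ≈ 46.9614 mm.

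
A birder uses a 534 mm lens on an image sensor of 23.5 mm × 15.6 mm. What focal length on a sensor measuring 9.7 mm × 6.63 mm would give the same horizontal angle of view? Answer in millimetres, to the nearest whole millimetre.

220 mm

Equal angle of view means equal width/f ratio, so f₂ = f₁ · (width₂/width₁) = 534 × 9.7/23.5.
f₂ = 534 × 0.41277 ≈ 220.417 mm.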